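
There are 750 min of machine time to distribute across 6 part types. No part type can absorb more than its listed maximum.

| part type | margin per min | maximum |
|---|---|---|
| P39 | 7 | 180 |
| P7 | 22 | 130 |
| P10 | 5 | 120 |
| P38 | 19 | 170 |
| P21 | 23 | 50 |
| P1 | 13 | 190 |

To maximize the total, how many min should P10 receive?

Highest margin per min first: P21 23 > P7 22 > P38 19 > P1 13 > P39 7 > P10 5.
P21: +50 to 50 (cap) — 700 left.
P7 takes 130 to reach its cap of 130 — 570 left.
P38 takes 170 to reach its cap of 170 — 400 left.
P1: +190 to 190 (cap) — 210 left.
P39 takes 180 to reach its cap of 180 — 30 left.
Only 30 left; P10 takes them to reach 30.

30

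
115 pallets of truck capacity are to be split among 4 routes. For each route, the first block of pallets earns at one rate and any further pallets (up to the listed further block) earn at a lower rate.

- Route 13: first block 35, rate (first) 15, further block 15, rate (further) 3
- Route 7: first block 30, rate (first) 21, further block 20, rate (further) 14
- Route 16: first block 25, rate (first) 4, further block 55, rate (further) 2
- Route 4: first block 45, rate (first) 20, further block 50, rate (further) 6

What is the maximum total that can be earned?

2125

Order all 8 blocks by rate: Route 7/tier1 21 > Route 4/tier1 20 > Route 13/tier1 15 > Route 7/tier2 14 > Route 4/tier2 6 > Route 16/tier1 4 > Route 13/tier2 3 > Route 16/tier2 2.
Fill Route 7 tier1 block (30 at 21) ; 85 left.
Route 4/tier1 (20): +45 ; 40 left.
Route 13/tier1 (15): +35 ; 5 left.
Route 7 tier2 at 14: only 5 left, fill 5.
Total = 21×30 + 20×45 + 15×35 + 14×5 = 2125.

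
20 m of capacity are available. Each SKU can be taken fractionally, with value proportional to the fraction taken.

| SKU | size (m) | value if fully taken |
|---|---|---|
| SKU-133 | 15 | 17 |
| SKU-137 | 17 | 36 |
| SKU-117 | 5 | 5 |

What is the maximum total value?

39.4

Rank by value-to-size ratio: SKU-137 36/17≈2.12, SKU-133 17/15≈1.13, SKU-117 5/5≈1.
SKU-137: take in full, 17 m for value 36 → 3 left.
Only 3 m remain; take 3/15 of SKU-133 for value 17×3/15 = 3.4.
Total value = 39.4.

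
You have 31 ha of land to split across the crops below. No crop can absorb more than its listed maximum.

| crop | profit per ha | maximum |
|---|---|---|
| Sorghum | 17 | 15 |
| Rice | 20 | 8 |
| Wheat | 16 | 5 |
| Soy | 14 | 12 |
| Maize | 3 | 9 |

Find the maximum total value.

Order the crops by profit per ha: Rice 20 > Sorghum 17 > Wheat 16 > Soy 14 > Maize 3.
Rice: +8 to 8 (cap) → 23 left.
Give Sorghum 15 to hit its cap of 15 → 8 left.
Give Wheat 5 to hit its cap of 5 → 3 left.
Soy has room for 12 but only 3 remain, so it gets 3.
Total = 17×15 + 20×8 + 16×5 + 14×3 = 537.

537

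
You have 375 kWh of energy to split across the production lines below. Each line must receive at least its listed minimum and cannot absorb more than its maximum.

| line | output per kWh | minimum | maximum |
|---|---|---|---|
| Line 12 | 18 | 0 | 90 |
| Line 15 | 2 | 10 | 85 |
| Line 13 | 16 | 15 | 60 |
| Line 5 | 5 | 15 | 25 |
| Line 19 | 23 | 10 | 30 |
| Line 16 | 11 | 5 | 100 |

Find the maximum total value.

4635

Meeting every minimum uses 0+10+15+15+10+5 = 55 kWh, leaving 320.
Highest output per kWh first: Line 19 23 > Line 12 18 > Line 13 16 > Line 16 11 > Line 5 5 > Line 15 2.
Give Line 19 20 more to hit its cap of 30 — 300 left.
Line 12: +90 to 90 (cap) — 210 left.
Give Line 13 45 more to hit its cap of 60 — 165 left.
Line 16: +95 to 100 (cap) — 70 left.
Line 5 takes 10 more to reach its cap of 25 — 60 left.
Line 15: +60 (room for 75) → 70. Pool exhausted.
Total = 18×90 + 2×70 + 16×60 + 5×25 + 23×30 + 11×100 = 4635.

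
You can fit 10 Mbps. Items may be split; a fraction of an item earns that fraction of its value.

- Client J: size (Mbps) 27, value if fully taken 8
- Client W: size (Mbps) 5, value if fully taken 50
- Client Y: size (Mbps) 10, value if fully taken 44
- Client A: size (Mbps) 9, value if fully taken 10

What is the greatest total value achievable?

72

Rank by value-to-size ratio: Client W 50/5≈10, Client Y 44/10≈4.4, Client A 10/9≈1.11, Client J 8/27≈0.296.
Take all of Client W (5 Mbps, value 50) — 5 Mbps left.
Fill the last 5 Mbps with part of Client Y: 5/10 of it earns 22.
Total value = 72.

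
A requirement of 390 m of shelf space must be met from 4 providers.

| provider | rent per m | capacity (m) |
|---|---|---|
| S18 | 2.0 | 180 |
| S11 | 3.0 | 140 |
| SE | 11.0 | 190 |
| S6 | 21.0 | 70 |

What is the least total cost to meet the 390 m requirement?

1550

Fill from the cheapest provider first.
Take 180 from S18 at 2.0 ; need 210 more.
S11 (3.0): use full 140 ; 70 m to go.
SE (11.0): take the remaining 70 ; done.
S6: unused.
Cost = 180×2.0 + 140×3.0 + 70×11.0 = 1550.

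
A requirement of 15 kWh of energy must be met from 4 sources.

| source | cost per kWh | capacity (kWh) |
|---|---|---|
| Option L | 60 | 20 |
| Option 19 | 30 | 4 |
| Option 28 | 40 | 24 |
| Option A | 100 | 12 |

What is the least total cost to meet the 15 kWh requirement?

560

Use sources in increasing cost order.
Option 19 (30): use full 4 — 11 kWh to go.
Option 28 at 40: take 11 of its 24 — requirement met.
Option L, Option A: unused.
Cost = 4×30 + 11×40 = 560.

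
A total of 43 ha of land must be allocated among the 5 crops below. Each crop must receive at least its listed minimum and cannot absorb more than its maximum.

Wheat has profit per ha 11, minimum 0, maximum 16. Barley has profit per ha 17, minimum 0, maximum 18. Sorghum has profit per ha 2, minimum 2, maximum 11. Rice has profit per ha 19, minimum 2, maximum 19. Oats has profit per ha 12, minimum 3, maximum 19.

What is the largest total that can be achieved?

Meeting every minimum uses 0+0+2+2+3 = 7 ha, leaving 36.
Highest profit per ha first: Rice 19 > Barley 17 > Oats 12 > Wheat 11 > Sorghum 2.
Give Rice 17 more to hit its cap of 19 → 19 left.
Give Barley 18 more to hit its cap of 18 → 1 left.
Only 1 left; Oats takes them to reach 4.
Total = 17×18 + 2×2 + 19×19 + 12×4 = 719.

719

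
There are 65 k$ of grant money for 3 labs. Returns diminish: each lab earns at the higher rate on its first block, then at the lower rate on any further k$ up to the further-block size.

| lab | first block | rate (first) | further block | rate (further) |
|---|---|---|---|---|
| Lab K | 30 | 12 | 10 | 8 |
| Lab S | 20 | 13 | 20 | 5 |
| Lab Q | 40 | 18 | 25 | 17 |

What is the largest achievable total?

1145

Treat each block as its own option and order by rate: Lab Q/T1 18 > Lab Q/T2 17 > Lab S/T1 13 > Lab K/T1 12 > Lab K/T2 8 > Lab S/T2 5.
Fill Lab Q T1 block (40 at 18) → 25 left.
Lab Q T2 at 17: fill all 25 → 0 left.
Total = 18×40 + 17×25 = 1145.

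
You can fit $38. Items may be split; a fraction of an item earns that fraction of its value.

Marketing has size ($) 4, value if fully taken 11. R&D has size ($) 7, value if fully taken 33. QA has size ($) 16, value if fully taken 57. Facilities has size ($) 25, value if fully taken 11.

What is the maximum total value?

105.84

Sort by value density: R&D 33/7≈4.71, QA 57/16≈3.56, Marketing 11/4≈2.75, Facilities 11/25≈0.44.
All 7 $ of R&D fit (value 33) ; 31 remain.
QA: take in full, 16 $ for value 57 ; 15 left.
Take all of Marketing (4 $, value 11) ; 11 $ left.
11 $ left: a 11/25 share of Facilities gives 11×11/25 = 4.84.
Total value = 105.84.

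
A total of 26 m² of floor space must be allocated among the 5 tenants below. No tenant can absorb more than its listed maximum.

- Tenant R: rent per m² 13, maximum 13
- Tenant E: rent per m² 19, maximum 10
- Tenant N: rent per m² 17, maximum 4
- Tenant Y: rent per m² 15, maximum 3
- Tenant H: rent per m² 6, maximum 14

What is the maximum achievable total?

Rank by rent per m²: Tenant E 19 > Tenant N 17 > Tenant Y 15 > Tenant R 13 > Tenant H 6.
Give Tenant E 10 to hit its cap of 10 → 16 left.
Tenant N takes 4 to reach its cap of 4 → 12 left.
Give Tenant Y 3 to hit its cap of 3 → 9 left.
Tenant R has room for 13 but only 9 remain, so it gets 9.
Total = 13×9 + 19×10 + 17×4 + 15×3 = 420.

420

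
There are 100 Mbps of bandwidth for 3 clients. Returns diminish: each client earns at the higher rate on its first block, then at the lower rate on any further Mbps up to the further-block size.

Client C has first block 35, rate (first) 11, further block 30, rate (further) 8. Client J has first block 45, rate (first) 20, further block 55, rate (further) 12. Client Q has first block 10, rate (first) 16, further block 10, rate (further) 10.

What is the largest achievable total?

Rank every tier by rate: Client J/T1 20 > Client Q/T1 16 > Client J/T2 12 > Client C/T1 11 > Client Q/T2 10 > Client C/T2 8.
Client J T1 at 20: fill all 45 → 55 left.
Client Q T1 at 16: fill all 10 → 45 left.
Client J T2 at 12: only 45 left, fill 45.
Total = 20×45 + 16×10 + 12×45 = 1600.

1600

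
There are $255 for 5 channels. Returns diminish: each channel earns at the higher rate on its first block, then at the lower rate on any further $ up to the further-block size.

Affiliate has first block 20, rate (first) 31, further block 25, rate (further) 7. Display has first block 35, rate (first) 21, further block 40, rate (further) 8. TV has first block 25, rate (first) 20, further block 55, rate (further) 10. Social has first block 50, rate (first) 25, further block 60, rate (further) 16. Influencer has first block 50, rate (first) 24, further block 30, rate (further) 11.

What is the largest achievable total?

5430

Rank every tier by rate: Affiliate/first 31 > Social/first 25 > Influencer/first 24 > Display/first 21 > TV/first 20 > Social/second 16 > Influencer/second 11 > TV/second 10 > Display/second 8 > Affiliate/second 7.
Affiliate/first (31): +20 ; 235 left.
Social first at 25: fill all 50 ; 185 left.
Influencer first at 24: fill all 50 ; 135 left.
Display/first (21): +35 ; 100 left.
TV first at 20: fill all 25 ; 75 left.
Social/second (16): +60 ; 15 left.
15 remain; put them into Influencer second at 11.
Total = 31×20 + 25×50 + 24×50 + 21×35 + 20×25 + 16×60 + 11×15 = 5430.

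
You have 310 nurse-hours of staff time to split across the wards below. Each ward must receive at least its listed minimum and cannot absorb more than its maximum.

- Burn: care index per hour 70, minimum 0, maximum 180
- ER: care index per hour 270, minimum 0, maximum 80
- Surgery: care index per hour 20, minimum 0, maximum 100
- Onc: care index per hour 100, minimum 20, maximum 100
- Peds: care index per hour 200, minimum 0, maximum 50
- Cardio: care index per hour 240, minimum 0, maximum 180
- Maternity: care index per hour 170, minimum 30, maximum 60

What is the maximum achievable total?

Meeting every minimum uses 0+0+0+20+0+0+30 = 50 nurse-hours, leaving 260.
Rank by care index per hour: ER 270 > Cardio 240 > Peds 200 > Maternity 170 > Onc 100 > Burn 70 > Surgery 20.
ER takes 80 more to reach its cap of 80 ; 180 left.
Cardio takes 180 more to reach its cap of 180 ; 0 left.
Total = 270×80 + 100×20 + 240×180 + 170×30 = 71900.

71900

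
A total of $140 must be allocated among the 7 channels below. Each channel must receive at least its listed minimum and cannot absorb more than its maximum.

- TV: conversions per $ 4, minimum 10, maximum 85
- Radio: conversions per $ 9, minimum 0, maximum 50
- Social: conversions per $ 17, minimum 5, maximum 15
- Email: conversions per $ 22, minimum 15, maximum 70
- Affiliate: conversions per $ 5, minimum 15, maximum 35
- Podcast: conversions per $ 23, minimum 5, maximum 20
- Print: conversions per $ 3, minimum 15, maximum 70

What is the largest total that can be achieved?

2330

Meeting every minimum uses 10+0+5+15+15+5+15 = 65 $, leaving 75.
Highest conversions per $ first: Podcast 23 > Email 22 > Social 17 > Radio 9 > Affiliate 5 > TV 4 > Print 3.
Give Podcast 15 more to hit its cap of 20 ; 60 left.
Give Email 55 more to hit its cap of 70 ; 5 left.
Social has room for 10 more but only 5 remain, so it gets 10.
Total = 4×10 + 17×10 + 22×70 + 5×15 + 23×20 + 3×15 = 2330.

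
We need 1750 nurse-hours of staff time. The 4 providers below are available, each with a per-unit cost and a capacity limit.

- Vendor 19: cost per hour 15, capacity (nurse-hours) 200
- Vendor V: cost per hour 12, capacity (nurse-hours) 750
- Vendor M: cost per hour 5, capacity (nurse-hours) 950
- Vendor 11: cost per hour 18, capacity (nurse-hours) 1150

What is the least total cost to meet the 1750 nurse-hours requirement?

Use providers in increasing cost order.
Vendor M (5): use full 950 — 800 nurse-hours to go.
Vendor V at 12: take all 750 nurse-hours — 50 still needed.
Vendor 19 at 15: take 50 of its 200 — requirement met.
Vendor 11: unused.
Cost = 950×5 + 750×12 + 50×15 = 14500.

14500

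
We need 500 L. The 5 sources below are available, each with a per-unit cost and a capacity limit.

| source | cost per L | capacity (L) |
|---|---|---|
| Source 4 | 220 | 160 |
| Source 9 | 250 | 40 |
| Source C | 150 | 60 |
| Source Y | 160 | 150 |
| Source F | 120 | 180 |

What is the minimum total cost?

78800

Use sources in increasing cost order.
Source F at 120: take all 180 L ; 320 still needed.
Take 60 from Source C at 150 ; need 260 more.
Take 150 from Source Y at 160 ; need 110 more.
Source 4 (220): take the remaining 110 ; done.
Source 9: unused.
Cost = 180×120 + 60×150 + 150×160 + 110×220 = 78800.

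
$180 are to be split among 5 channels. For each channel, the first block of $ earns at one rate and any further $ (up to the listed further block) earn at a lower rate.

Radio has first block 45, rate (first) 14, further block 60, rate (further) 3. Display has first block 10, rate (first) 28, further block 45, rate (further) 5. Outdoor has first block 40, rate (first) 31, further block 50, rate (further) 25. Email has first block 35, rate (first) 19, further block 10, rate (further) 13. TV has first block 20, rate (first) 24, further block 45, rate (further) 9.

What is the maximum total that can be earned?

4265

Rank every tier by rate: Outdoor/T1 31 > Display/T1 28 > Outdoor/T2 25 > TV/T1 24 > Email/T1 19 > Radio/T1 14 > Email/T2 13 > TV/T2 9 > Display/T2 5 > Radio/T2 3.
Fill Outdoor T1 block (40 at 31) ; 140 left.
Display T1 at 28: fill all 10 ; 130 left.
Outdoor T2 at 25: fill all 50 ; 80 left.
TV T1 at 24: fill all 20 ; 60 left.
Fill Email T1 block (35 at 19) ; 25 left.
Radio T1 at 14: only 25 left, fill 25.
Total = 31×40 + 28×10 + 25×50 + 24×20 + 19×35 + 14×25 = 4265.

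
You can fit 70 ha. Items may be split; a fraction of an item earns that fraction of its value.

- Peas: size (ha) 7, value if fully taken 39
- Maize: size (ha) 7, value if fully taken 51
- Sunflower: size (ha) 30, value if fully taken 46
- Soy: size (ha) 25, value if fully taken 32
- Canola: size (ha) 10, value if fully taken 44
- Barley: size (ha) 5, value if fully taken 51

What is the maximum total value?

Best value per unit of size first: Barley 51/5≈10.2, Maize 51/7≈7.29, Peas 39/7≈5.57, Canola 44/10≈4.4, Sunflower 46/30≈1.53, Soy 32/25≈1.28.
Take all of Barley (5 ha, value 51) ; 65 ha left.
Maize: take in full, 7 ha for value 51 ; 58 left.
All 7 ha of Peas fit (value 39) ; 51 remain.
All 10 ha of Canola fit (value 44) ; 41 remain.
Take all of Sunflower (30 ha, value 46) ; 11 ha left.
11 ha left: a 11/25 share of Soy gives 32×11/25 = 14.08.
Total value = 245.08.

245.08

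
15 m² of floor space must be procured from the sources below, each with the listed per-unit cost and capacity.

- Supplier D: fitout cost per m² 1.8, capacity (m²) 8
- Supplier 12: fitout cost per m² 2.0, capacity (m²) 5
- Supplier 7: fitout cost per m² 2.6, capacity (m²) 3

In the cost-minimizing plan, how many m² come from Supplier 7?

2

Use sources in increasing cost order.
Supplier D at 1.8: take all 8 m² ; 7 still needed.
Supplier 12 (2.0): use full 5 ; 2 m² to go.
Supplier 7 at 2.6: take 2 of its 3 ; requirement met.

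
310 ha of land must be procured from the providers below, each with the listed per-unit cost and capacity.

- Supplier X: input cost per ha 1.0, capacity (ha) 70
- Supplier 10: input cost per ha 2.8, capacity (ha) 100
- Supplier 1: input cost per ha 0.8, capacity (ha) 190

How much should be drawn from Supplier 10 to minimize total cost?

50

Cheapest first:
Supplier 1 at 0.8: take all 190 ha ; 120 still needed.
Supplier X at 1.0: take all 70 ha ; 50 still needed.
Take 50 from Supplier 10 at 2.8 to finish.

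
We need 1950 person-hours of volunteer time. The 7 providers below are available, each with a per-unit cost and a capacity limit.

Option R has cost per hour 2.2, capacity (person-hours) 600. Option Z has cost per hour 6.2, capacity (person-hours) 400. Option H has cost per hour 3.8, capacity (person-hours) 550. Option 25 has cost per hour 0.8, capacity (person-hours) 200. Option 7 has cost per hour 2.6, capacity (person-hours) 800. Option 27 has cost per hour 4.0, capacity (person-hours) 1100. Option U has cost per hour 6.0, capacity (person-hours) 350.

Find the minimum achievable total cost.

Cheapest first:
Option 25 at 0.8: take all 200 person-hours ; 1750 still needed.
Take 600 from Option R at 2.2 ; need 1150 more.
Take 800 from Option 7 at 2.6 ; need 350 more.
Option H (3.8): take the remaining 350 ; done.
Option 27, Option U, Option Z: unused.
Cost = 200×0.8 + 600×2.2 + 800×2.6 + 350×3.8 = 4890.

4890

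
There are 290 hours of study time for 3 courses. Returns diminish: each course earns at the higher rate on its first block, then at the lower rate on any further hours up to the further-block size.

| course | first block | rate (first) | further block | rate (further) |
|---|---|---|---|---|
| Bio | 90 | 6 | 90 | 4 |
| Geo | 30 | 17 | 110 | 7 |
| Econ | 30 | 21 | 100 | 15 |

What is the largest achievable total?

Treat each block as its own option and order by rate: Econ/T1 21 > Geo/T1 17 > Econ/T2 15 > Geo/T2 7 > Bio/T1 6 > Bio/T2 4.
Fill Econ T1 block (30 at 21) ; 260 left.
Geo/T1 (17): +30 ; 230 left.
Econ/T2 (15): +100 ; 130 left.
Geo T2 at 7: fill all 110 ; 20 left.
20 remain; put them into Bio T1 at 6.
Total = 21×30 + 17×30 + 15×100 + 7×110 + 6×20 = 3530.

3530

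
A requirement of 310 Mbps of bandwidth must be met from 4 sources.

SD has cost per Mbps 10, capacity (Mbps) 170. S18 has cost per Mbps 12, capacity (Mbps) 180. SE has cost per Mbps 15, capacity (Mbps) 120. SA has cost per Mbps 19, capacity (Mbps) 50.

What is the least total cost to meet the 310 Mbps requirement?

3380

Fill from the cheapest source first.
SD at 10: take all 170 Mbps → 140 still needed.
S18 at 12: take 140 of its 180 → requirement met.
SE, SA: unused.
Cost = 170×10 + 140×12 = 3380.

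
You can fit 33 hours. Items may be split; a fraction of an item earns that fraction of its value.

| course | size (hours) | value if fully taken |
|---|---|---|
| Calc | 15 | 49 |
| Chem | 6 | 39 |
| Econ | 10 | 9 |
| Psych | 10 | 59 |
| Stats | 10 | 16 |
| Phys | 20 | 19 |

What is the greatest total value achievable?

Sort by value density: Chem 39/6≈6.5, Psych 59/10≈5.9, Calc 49/15≈3.27, Stats 16/10≈1.6, Phys 19/20≈0.95, Econ 9/10≈0.9.
Take all of Chem (6 hours, value 39) → 27 hours left.
Psych: take in full, 10 hours for value 59 → 17 left.
All 15 hours of Calc fit (value 49) → 2 remain.
Fill the last 2 hours with part of Stats: 2/10 of it earns 3.2.
Total value = 150.2.

150.2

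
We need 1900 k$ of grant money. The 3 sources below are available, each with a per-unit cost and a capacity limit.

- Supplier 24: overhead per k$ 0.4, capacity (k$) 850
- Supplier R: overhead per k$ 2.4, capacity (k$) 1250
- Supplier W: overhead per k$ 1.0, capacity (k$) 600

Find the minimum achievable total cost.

Cheapest first:
Supplier 24 at 0.4: take all 850 k$ — 1050 still needed.
Supplier W at 1.0: take all 600 k$ — 450 still needed.
Supplier R at 2.4: take 450 of its 1250 — requirement met.
Cost = 850×0.4 + 600×1.0 + 450×2.4 = 2020.

2020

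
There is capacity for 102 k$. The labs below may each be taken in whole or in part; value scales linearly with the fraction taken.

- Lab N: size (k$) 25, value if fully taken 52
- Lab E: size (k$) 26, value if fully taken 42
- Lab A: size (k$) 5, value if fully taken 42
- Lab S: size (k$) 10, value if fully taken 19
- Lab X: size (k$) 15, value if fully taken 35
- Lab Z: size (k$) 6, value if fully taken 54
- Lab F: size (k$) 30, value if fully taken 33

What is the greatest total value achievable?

260.5

Best value per unit of size first: Lab Z 54/6≈9, Lab A 42/5≈8.4, Lab X 35/15≈2.33, Lab N 52/25≈2.08, Lab S 19/10≈1.9, Lab E 42/26≈1.62, Lab F 33/30≈1.1.
Lab Z: take in full, 6 k$ for value 54 → 96 left.
Lab A: take in full, 5 k$ for value 42 → 91 left.
Lab X: take in full, 15 k$ for value 35 → 76 left.
Take all of Lab N (25 k$, value 52) → 51 k$ left.
Take all of Lab S (10 k$, value 19) → 41 k$ left.
Lab E: take in full, 26 k$ for value 42 → 15 left.
Only 15 k$ remain; take 15/30 of Lab F for value 33×15/30 = 16.5.
Total value = 260.5.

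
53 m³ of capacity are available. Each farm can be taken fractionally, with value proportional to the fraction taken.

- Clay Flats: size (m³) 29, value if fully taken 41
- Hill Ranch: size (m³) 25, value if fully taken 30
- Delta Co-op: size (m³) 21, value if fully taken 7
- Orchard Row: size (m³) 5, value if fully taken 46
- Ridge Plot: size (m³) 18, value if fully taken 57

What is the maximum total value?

Best value per unit of size first: Orchard Row 46/5≈9.2, Ridge Plot 57/18≈3.17, Clay Flats 41/29≈1.41, Hill Ranch 30/25≈1.2, Delta Co-op 7/21≈0.333.
All 5 m³ of Orchard Row fit (value 46) ; 48 remain.
Ridge Plot: take in full, 18 m³ for value 57 ; 30 left.
Clay Flats: take in full, 29 m³ for value 41 ; 1 left.
Fill the last 1 m³ with part of Hill Ranch: 1/25 of it earns 1.2.
Total value = 145.2.

145.2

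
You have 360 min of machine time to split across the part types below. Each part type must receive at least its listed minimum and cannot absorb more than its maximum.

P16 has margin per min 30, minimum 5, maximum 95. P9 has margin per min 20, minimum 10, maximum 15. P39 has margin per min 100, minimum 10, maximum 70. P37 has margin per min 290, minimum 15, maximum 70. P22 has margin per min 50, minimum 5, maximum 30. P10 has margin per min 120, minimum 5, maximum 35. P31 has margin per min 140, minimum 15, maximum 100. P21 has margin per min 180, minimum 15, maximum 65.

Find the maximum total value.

57800

Meeting every minimum uses 5+10+10+15+5+5+15+15 = 80 min, leaving 280.
Order the part types by margin per min: P37 290 > P21 180 > P31 140 > P10 120 > P39 100 > P22 50 > P16 30 > P9 20.
Give P37 55 more to hit its cap of 70 — 225 left.
P21 takes 50 more to reach its cap of 65 — 175 left.
P31: +85 to 100 (cap) — 90 left.
P10: +30 to 35 (cap) — 60 left.
P39: +60 to 70 (cap) — 0 left.
Total = 30×5 + 20×10 + 100×70 + 290×70 + 50×5 + 120×35 + 140×100 + 180×65 = 57800.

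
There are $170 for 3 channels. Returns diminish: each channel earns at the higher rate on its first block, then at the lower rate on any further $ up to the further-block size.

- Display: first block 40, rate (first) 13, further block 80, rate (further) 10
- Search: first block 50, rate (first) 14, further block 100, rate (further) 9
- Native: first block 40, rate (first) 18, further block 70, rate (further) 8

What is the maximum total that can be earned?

2340

Order all 6 blocks by rate: Native/tier1 18 > Search/tier1 14 > Display/tier1 13 > Display/tier2 10 > Search/tier2 9 > Native/tier2 8.
Native/tier1 (18): +40 ; 130 left.
Fill Search tier1 block (50 at 14) ; 80 left.
Display/tier1 (13): +40 ; 40 left.
Display tier2 at 10: only 40 left, fill 40.
Total = 18×40 + 14×50 + 13×40 + 10×40 = 2340.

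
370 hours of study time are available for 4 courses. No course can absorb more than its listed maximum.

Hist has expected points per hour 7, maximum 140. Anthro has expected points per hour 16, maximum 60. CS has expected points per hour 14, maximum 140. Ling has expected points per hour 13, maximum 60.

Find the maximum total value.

Rank by expected points per hour: Anthro 16 > CS 14 > Ling 13 > Hist 7.
Anthro takes 60 to reach its cap of 60 — 310 left.
CS takes 140 to reach its cap of 140 — 170 left.
Ling: +60 to 60 (cap) — 110 left.
Hist: +110 (room for 140) → 110. Pool exhausted.
Total = 7×110 + 16×60 + 14×140 + 13×60 = 4470.

4470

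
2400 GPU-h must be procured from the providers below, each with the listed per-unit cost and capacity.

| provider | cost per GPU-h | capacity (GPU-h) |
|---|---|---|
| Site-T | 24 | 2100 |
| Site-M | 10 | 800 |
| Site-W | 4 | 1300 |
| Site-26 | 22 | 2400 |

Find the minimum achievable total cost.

19800

Fill from the cheapest provider first.
Take 1300 from Site-W at 4 — need 1100 more.
Site-M at 10: take all 800 GPU-h — 300 still needed.
Site-26 (22): take the remaining 300 — done.
Site-T: unused.
Cost = 1300×4 + 800×10 + 300×22 = 19800.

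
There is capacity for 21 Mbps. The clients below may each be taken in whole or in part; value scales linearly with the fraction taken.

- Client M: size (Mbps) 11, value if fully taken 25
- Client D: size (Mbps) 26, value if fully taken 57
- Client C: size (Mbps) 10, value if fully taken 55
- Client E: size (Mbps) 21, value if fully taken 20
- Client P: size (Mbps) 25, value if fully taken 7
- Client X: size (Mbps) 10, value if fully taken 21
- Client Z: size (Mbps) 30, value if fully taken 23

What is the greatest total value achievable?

80

Sort by value density: Client C 55/10≈5.5, Client M 25/11≈2.27, Client D 57/26≈2.19, Client X 21/10≈2.1, Client E 20/21≈0.952, Client Z 23/30≈0.767, Client P 7/25≈0.28.
All 10 Mbps of Client C fit (value 55) ; 11 remain.
Client M: take in full, 11 Mbps for value 25 ; 0 left.
Total value = 80.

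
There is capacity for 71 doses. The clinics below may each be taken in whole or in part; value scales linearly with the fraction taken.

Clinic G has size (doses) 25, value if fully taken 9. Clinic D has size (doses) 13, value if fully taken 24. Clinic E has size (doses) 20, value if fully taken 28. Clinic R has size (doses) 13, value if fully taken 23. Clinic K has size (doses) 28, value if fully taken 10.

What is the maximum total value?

84

Rank by value-to-size ratio: Clinic D 24/13≈1.85, Clinic R 23/13≈1.77, Clinic E 28/20≈1.4, Clinic G 9/25≈0.36, Clinic K 10/28≈0.357.
Clinic D: take in full, 13 doses for value 24 — 58 left.
Take all of Clinic R (13 doses, value 23) — 45 doses left.
Take all of Clinic E (20 doses, value 28) — 25 doses left.
Take all of Clinic G (25 doses, value 9) — 0 doses left.
Total value = 84.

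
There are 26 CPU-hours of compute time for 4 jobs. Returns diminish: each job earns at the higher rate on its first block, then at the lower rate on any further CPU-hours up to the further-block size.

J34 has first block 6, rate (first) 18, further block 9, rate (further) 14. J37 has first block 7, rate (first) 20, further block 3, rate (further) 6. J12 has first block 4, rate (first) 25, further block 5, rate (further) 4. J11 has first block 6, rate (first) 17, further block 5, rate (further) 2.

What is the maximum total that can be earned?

492

Rank every tier by rate: J12/tier1 25 > J37/tier1 20 > J34/tier1 18 > J11/tier1 17 > J34/tier2 14 > J37/tier2 6 > J12/tier2 4 > J11/tier2 2.
Fill J12 tier1 block (4 at 25) → 22 left.
Fill J37 tier1 block (7 at 20) → 15 left.
J34/tier1 (18): +6 → 9 left.
Fill J11 tier1 block (6 at 17) → 3 left.
J34 tier2 at 14: only 3 left, fill 3.
Total = 25×4 + 20×7 + 18×6 + 17×6 + 14×3 = 492.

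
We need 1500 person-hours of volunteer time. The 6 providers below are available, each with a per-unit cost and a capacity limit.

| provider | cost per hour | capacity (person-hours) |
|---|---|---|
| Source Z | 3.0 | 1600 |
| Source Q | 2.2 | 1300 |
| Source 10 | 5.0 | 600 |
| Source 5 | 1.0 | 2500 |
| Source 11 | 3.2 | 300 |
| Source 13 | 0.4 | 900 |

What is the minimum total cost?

Cheapest first:
Source 13 at 0.4: take all 900 person-hours → 600 still needed.
Source 5 at 1.0: take 600 of its 2500 → requirement met.
Source Q, Source Z, Source 11, Source 10: unused.
Cost = 900×0.4 + 600×1.0 = 960.

960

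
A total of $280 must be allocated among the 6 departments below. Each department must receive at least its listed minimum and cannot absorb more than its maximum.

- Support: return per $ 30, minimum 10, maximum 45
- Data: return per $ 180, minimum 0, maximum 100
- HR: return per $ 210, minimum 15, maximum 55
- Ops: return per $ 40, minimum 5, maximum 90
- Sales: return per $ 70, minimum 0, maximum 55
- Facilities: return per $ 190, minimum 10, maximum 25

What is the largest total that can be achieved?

Meeting every minimum uses 10+0+15+5+0+10 = 40 $, leaving 240.
Highest return per $ first: HR 210 > Facilities 190 > Data 180 > Sales 70 > Ops 40 > Support 30.
HR takes 40 more to reach its cap of 55 — 200 left.
Facilities takes 15 more to reach its cap of 25 — 185 left.
Data takes 100 more to reach its cap of 100 — 85 left.
Give Sales 55 more to hit its cap of 55 — 30 left.
Ops: +30 (room for 85) → 35. Pool exhausted.
Total = 30×10 + 180×100 + 210×55 + 40×35 + 70×55 + 190×25 = 39850.

39850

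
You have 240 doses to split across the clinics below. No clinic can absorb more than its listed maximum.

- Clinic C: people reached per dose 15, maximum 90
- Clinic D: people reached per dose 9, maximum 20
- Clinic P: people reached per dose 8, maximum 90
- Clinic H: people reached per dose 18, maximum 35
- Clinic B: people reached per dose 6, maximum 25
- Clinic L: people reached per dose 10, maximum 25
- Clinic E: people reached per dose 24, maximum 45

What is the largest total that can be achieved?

3690

Highest people reached per dose first: Clinic E 24 > Clinic H 18 > Clinic C 15 > Clinic L 10 > Clinic D 9 > Clinic P 8 > Clinic B 6.
Give Clinic E 45 to hit its cap of 45 — 195 left.
Clinic H: +35 to 35 (cap) — 160 left.
Give Clinic C 90 to hit its cap of 90 — 70 left.
Clinic L: +25 to 25 (cap) — 45 left.
Clinic D: +20 to 20 (cap) — 25 left.
Only 25 left; Clinic P takes them to reach 25.
Total = 15×90 + 9×20 + 8×25 + 18×35 + 10×25 + 24×45 = 3690.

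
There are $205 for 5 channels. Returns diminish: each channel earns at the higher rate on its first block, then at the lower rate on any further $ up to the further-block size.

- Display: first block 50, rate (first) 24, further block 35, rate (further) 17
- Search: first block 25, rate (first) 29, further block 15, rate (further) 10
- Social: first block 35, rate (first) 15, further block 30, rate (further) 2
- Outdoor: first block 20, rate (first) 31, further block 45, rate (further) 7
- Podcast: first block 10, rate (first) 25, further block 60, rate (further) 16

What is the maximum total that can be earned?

Order all 10 blocks by rate: Outdoor/tier1 31 > Search/tier1 29 > Podcast/tier1 25 > Display/tier1 24 > Display/tier2 17 > Podcast/tier2 16 > Social/tier1 15 > Search/tier2 10 > Outdoor/tier2 7 > Social/tier2 2.
Outdoor tier1 at 31: fill all 20 ; 185 left.
Search/tier1 (29): +25 ; 160 left.
Podcast/tier1 (25): +10 ; 150 left.
Display tier1 at 24: fill all 50 ; 100 left.
Fill Display tier2 block (35 at 17) ; 65 left.
Podcast tier2 at 16: fill all 60 ; 5 left.
Social/tier1: +5 of 35 at 15; pool empty.
Total = 31×20 + 29×25 + 25×10 + 24×50 + 17×35 + 16×60 + 15×5 = 4425.

4425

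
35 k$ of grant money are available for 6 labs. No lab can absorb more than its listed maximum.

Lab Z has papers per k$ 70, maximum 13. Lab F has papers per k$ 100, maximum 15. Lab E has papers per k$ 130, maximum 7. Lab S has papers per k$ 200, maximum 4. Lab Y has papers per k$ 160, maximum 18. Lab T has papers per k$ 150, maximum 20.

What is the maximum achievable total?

Highest papers per k$ first: Lab S 200 > Lab Y 160 > Lab T 150 > Lab E 130 > Lab F 100 > Lab Z 70.
Give Lab S 4 to hit its cap of 4 ; 31 left.
Give Lab Y 18 to hit its cap of 18 ; 13 left.
Only 13 left; Lab T takes them to reach 13.
Total = 200×4 + 160×18 + 150×13 = 5630.

5630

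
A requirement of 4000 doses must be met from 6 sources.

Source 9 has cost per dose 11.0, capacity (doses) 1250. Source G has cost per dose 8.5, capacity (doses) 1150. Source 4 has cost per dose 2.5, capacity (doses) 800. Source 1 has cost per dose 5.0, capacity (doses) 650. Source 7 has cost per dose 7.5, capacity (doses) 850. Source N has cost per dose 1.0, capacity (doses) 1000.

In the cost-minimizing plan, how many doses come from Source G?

700

Cheapest first:
Source N (1.0): use full 1000 — 3000 doses to go.
Source 4 (2.5): use full 800 — 2200 doses to go.
Source 1 at 5.0: take all 650 doses — 1550 still needed.
Source 7 at 7.5: take all 850 doses — 700 still needed.
Source G (8.5): take the remaining 700 — done.
Source 9: unused.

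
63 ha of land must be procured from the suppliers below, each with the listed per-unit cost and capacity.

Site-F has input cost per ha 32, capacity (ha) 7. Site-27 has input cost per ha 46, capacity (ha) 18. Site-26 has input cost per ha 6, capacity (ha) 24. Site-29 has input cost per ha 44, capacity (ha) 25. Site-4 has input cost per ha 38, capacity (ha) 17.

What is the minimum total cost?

Cheapest first:
Take 24 from Site-26 at 6 → need 39 more.
Site-F (32): use full 7 → 32 ha to go.
Site-4 at 38: take all 17 ha → 15 still needed.
Take 15 from Site-29 at 44 to finish.
Site-27: unused.
Cost = 24×6 + 7×32 + 17×38 + 15×44 = 1674.

1674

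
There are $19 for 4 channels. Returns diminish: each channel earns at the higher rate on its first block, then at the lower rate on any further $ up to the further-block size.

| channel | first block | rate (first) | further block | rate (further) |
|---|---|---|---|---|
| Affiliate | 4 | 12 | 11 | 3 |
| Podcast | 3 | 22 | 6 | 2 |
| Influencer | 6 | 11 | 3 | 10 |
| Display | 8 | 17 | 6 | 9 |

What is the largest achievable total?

Rank every tier by rate: Podcast/tier1 22 > Display/tier1 17 > Affiliate/tier1 12 > Influencer/tier1 11 > Influencer/tier2 10 > Display/tier2 9 > Affiliate/tier2 3 > Podcast/tier2 2.
Fill Podcast tier1 block (3 at 22) — 16 left.
Display/tier1 (17): +8 — 8 left.
Fill Affiliate tier1 block (4 at 12) — 4 left.
Influencer/tier1: +4 of 6 at 11; pool empty.
Total = 22×3 + 17×8 + 12×4 + 11×4 = 294.

294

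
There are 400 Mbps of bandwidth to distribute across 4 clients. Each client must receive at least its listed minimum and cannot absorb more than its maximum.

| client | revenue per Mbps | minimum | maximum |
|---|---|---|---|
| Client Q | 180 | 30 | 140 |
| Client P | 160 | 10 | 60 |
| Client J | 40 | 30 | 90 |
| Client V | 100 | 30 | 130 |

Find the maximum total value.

50600

Meeting every minimum uses 30+10+30+30 = 100 Mbps, leaving 300.
Highest revenue per Mbps first: Client Q 180 > Client P 160 > Client V 100 > Client J 40.
Client Q takes 110 more to reach its cap of 140 — 190 left.
Client P takes 50 more to reach its cap of 60 — 140 left.
Client V takes 100 more to reach its cap of 130 — 40 left.
Client J has room for 60 more but only 40 remain, so it gets 70.
Total = 180×140 + 160×60 + 40×70 + 100×130 = 50600.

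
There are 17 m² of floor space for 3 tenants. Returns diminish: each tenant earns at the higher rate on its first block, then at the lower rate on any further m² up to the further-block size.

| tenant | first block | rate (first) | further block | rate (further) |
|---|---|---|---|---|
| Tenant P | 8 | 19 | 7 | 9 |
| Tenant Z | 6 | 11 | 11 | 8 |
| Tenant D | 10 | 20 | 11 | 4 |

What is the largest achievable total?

333

Treat each block as its own option and order by rate: Tenant D/T1 20 > Tenant P/T1 19 > Tenant Z/T1 11 > Tenant P/T2 9 > Tenant Z/T2 8 > Tenant D/T2 4.
Tenant D T1 at 20: fill all 10 → 7 left.
7 remain; put them into Tenant P T1 at 19.
Total = 20×10 + 19×7 = 333.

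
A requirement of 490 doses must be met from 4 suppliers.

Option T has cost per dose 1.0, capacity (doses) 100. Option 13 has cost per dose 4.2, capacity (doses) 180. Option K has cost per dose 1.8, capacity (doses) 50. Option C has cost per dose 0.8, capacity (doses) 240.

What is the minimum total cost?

802

Cheapest first:
Option C at 0.8: take all 240 doses — 250 still needed.
Option T at 1.0: take all 100 doses — 150 still needed.
Option K at 1.8: take all 50 doses — 100 still needed.
Option 13 at 4.2: take 100 of its 180 — requirement met.
Cost = 240×0.8 + 100×1.0 + 50×1.8 + 100×4.2 = 802.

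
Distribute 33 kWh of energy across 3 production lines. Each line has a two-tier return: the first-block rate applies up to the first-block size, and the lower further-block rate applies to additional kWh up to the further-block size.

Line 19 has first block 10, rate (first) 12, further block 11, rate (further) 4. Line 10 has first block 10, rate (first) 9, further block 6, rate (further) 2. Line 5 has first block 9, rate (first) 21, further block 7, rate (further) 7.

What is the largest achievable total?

Rank every tier by rate: Line 5/T1 21 > Line 19/T1 12 > Line 10/T1 9 > Line 5/T2 7 > Line 19/T2 4 > Line 10/T2 2.
Line 5 T1 at 21: fill all 9 — 24 left.
Fill Line 19 T1 block (10 at 12) — 14 left.
Line 10 T1 at 9: fill all 10 — 4 left.
4 remain; put them into Line 5 T2 at 7.
Total = 21×9 + 12×10 + 9×10 + 7×4 = 427.

427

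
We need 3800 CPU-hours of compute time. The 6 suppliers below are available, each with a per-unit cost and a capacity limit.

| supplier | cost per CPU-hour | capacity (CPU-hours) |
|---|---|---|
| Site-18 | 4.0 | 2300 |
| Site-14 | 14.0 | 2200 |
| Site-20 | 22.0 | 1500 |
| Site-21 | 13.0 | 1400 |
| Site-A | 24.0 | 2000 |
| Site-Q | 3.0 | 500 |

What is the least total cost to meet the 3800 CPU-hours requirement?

23700

Fill from the cheapest supplier first.
Site-Q (3.0): use full 500 ; 3300 CPU-hours to go.
Site-18 at 4.0: take all 2300 CPU-hours ; 1000 still needed.
Site-21 at 13.0: take 1000 of its 1400 ; requirement met.
Site-14, Site-20, Site-A: unused.
Cost = 500×3.0 + 2300×4.0 + 1000×13.0 = 23700.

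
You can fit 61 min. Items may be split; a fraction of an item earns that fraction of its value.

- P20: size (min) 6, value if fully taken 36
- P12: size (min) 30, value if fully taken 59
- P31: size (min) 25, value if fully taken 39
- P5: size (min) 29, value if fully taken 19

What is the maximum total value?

134

Sort by value density: P20 36/6≈6, P12 59/30≈1.97, P31 39/25≈1.56, P5 19/29≈0.655.
P20: take in full, 6 min for value 36 — 55 left.
All 30 min of P12 fit (value 59) — 25 remain.
P31: take in full, 25 min for value 39 — 0 left.
Total value = 134.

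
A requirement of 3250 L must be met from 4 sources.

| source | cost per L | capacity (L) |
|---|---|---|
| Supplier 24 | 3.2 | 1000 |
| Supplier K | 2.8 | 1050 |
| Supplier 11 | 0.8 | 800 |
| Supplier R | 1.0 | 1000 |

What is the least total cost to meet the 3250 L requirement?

5860

Use sources in increasing cost order.
Take 800 from Supplier 11 at 0.8 → need 2450 more.
Supplier R (1.0): use full 1000 → 1450 L to go.
Take 1050 from Supplier K at 2.8 → need 400 more.
Supplier 24 (3.2): take the remaining 400 → done.
Cost = 800×0.8 + 1000×1.0 + 1050×2.8 + 400×3.2 = 5860.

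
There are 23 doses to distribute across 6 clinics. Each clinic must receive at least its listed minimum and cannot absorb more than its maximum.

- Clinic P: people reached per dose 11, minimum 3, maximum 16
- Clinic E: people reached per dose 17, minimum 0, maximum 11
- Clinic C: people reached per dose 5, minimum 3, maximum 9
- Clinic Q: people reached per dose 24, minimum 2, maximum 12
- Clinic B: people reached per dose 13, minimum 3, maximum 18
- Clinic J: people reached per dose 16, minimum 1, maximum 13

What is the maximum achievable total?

Meeting every minimum uses 3+0+3+2+3+1 = 12 doses, leaving 11.
Order the clinics by people reached per dose: Clinic Q 24 > Clinic E 17 > Clinic J 16 > Clinic B 13 > Clinic P 11 > Clinic C 5.
Clinic Q: +10 to 12 (cap) ; 1 left.
Clinic E: +1 (room for 11) → 1. Pool exhausted.
Total = 11×3 + 17×1 + 5×3 + 24×12 + 13×3 + 16×1 = 408.

408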